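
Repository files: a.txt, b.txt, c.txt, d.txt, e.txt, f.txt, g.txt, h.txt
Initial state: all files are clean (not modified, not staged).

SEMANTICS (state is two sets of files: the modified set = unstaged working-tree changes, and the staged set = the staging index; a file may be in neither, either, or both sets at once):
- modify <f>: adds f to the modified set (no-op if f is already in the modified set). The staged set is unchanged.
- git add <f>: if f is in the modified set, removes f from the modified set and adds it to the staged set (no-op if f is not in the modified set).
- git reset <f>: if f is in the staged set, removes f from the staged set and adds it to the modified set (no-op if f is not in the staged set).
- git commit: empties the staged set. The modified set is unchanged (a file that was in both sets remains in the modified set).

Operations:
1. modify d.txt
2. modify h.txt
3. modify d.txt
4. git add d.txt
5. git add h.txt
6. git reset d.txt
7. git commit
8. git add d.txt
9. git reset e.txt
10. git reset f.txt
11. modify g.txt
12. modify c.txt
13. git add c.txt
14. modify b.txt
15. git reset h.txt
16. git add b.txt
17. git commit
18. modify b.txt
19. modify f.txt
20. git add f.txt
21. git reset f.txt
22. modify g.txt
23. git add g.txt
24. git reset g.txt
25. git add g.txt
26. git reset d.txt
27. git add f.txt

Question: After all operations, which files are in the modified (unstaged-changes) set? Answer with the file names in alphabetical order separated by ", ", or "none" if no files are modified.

Answer: b.txt

Derivation:
After op 1 (modify d.txt): modified={d.txt} staged={none}
After op 2 (modify h.txt): modified={d.txt, h.txt} staged={none}
After op 3 (modify d.txt): modified={d.txt, h.txt} staged={none}
After op 4 (git add d.txt): modified={h.txt} staged={d.txt}
After op 5 (git add h.txt): modified={none} staged={d.txt, h.txt}
After op 6 (git reset d.txt): modified={d.txt} staged={h.txt}
After op 7 (git commit): modified={d.txt} staged={none}
After op 8 (git add d.txt): modified={none} staged={d.txt}
After op 9 (git reset e.txt): modified={none} staged={d.txt}
After op 10 (git reset f.txt): modified={none} staged={d.txt}
After op 11 (modify g.txt): modified={g.txt} staged={d.txt}
After op 12 (modify c.txt): modified={c.txt, g.txt} staged={d.txt}
After op 13 (git add c.txt): modified={g.txt} staged={c.txt, d.txt}
After op 14 (modify b.txt): modified={b.txt, g.txt} staged={c.txt, d.txt}
After op 15 (git reset h.txt): modified={b.txt, g.txt} staged={c.txt, d.txt}
After op 16 (git add b.txt): modified={g.txt} staged={b.txt, c.txt, d.txt}
After op 17 (git commit): modified={g.txt} staged={none}
After op 18 (modify b.txt): modified={b.txt, g.txt} staged={none}
After op 19 (modify f.txt): modified={b.txt, f.txt, g.txt} staged={none}
After op 20 (git add f.txt): modified={b.txt, g.txt} staged={f.txt}
After op 21 (git reset f.txt): modified={b.txt, f.txt, g.txt} staged={none}
After op 22 (modify g.txt): modified={b.txt, f.txt, g.txt} staged={none}
After op 23 (git add g.txt): modified={b.txt, f.txt} staged={g.txt}
After op 24 (git reset g.txt): modified={b.txt, f.txt, g.txt} staged={none}
After op 25 (git add g.txt): modified={b.txt, f.txt} staged={g.txt}
After op 26 (git reset d.txt): modified={b.txt, f.txt} staged={g.txt}
After op 27 (git add f.txt): modified={b.txt} staged={f.txt, g.txt}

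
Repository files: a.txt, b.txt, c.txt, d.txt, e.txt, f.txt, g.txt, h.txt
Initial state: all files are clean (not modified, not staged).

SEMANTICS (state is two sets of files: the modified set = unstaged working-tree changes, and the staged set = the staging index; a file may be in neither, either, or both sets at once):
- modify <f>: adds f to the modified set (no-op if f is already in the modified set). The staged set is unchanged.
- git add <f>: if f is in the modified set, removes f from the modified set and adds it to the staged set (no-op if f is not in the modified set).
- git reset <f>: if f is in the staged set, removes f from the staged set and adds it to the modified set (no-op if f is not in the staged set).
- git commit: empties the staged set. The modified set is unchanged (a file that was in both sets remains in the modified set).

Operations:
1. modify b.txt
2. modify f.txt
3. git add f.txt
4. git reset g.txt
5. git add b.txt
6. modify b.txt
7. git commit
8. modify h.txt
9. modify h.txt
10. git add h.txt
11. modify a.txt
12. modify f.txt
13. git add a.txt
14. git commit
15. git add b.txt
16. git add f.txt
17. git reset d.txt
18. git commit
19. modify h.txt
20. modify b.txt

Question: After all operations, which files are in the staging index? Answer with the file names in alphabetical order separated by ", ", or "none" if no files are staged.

After op 1 (modify b.txt): modified={b.txt} staged={none}
After op 2 (modify f.txt): modified={b.txt, f.txt} staged={none}
After op 3 (git add f.txt): modified={b.txt} staged={f.txt}
After op 4 (git reset g.txt): modified={b.txt} staged={f.txt}
After op 5 (git add b.txt): modified={none} staged={b.txt, f.txt}
After op 6 (modify b.txt): modified={b.txt} staged={b.txt, f.txt}
After op 7 (git commit): modified={b.txt} staged={none}
After op 8 (modify h.txt): modified={b.txt, h.txt} staged={none}
After op 9 (modify h.txt): modified={b.txt, h.txt} staged={none}
After op 10 (git add h.txt): modified={b.txt} staged={h.txt}
After op 11 (modify a.txt): modified={a.txt, b.txt} staged={h.txt}
After op 12 (modify f.txt): modified={a.txt, b.txt, f.txt} staged={h.txt}
After op 13 (git add a.txt): modified={b.txt, f.txt} staged={a.txt, h.txt}
After op 14 (git commit): modified={b.txt, f.txt} staged={none}
After op 15 (git add b.txt): modified={f.txt} staged={b.txt}
After op 16 (git add f.txt): modified={none} staged={b.txt, f.txt}
After op 17 (git reset d.txt): modified={none} staged={b.txt, f.txt}
After op 18 (git commit): modified={none} staged={none}
After op 19 (modify h.txt): modified={h.txt} staged={none}
After op 20 (modify b.txt): modified={b.txt, h.txt} staged={none}

Answer: none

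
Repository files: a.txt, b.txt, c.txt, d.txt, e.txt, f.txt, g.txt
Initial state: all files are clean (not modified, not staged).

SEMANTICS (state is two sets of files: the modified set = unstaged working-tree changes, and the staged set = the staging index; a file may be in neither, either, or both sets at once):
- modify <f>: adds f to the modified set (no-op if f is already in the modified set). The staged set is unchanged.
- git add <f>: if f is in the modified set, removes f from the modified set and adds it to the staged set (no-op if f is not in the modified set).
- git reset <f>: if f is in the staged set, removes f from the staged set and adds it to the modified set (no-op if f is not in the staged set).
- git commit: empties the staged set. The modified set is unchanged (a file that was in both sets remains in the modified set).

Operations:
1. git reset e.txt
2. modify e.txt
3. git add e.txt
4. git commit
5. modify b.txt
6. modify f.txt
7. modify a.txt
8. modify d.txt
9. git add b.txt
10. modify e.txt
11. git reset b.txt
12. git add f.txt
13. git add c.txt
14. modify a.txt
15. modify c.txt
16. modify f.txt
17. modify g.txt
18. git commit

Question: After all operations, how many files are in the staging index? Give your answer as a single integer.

After op 1 (git reset e.txt): modified={none} staged={none}
After op 2 (modify e.txt): modified={e.txt} staged={none}
After op 3 (git add e.txt): modified={none} staged={e.txt}
After op 4 (git commit): modified={none} staged={none}
After op 5 (modify b.txt): modified={b.txt} staged={none}
After op 6 (modify f.txt): modified={b.txt, f.txt} staged={none}
After op 7 (modify a.txt): modified={a.txt, b.txt, f.txt} staged={none}
After op 8 (modify d.txt): modified={a.txt, b.txt, d.txt, f.txt} staged={none}
After op 9 (git add b.txt): modified={a.txt, d.txt, f.txt} staged={b.txt}
After op 10 (modify e.txt): modified={a.txt, d.txt, e.txt, f.txt} staged={b.txt}
After op 11 (git reset b.txt): modified={a.txt, b.txt, d.txt, e.txt, f.txt} staged={none}
After op 12 (git add f.txt): modified={a.txt, b.txt, d.txt, e.txt} staged={f.txt}
After op 13 (git add c.txt): modified={a.txt, b.txt, d.txt, e.txt} staged={f.txt}
After op 14 (modify a.txt): modified={a.txt, b.txt, d.txt, e.txt} staged={f.txt}
After op 15 (modify c.txt): modified={a.txt, b.txt, c.txt, d.txt, e.txt} staged={f.txt}
After op 16 (modify f.txt): modified={a.txt, b.txt, c.txt, d.txt, e.txt, f.txt} staged={f.txt}
After op 17 (modify g.txt): modified={a.txt, b.txt, c.txt, d.txt, e.txt, f.txt, g.txt} staged={f.txt}
After op 18 (git commit): modified={a.txt, b.txt, c.txt, d.txt, e.txt, f.txt, g.txt} staged={none}
Final staged set: {none} -> count=0

Answer: 0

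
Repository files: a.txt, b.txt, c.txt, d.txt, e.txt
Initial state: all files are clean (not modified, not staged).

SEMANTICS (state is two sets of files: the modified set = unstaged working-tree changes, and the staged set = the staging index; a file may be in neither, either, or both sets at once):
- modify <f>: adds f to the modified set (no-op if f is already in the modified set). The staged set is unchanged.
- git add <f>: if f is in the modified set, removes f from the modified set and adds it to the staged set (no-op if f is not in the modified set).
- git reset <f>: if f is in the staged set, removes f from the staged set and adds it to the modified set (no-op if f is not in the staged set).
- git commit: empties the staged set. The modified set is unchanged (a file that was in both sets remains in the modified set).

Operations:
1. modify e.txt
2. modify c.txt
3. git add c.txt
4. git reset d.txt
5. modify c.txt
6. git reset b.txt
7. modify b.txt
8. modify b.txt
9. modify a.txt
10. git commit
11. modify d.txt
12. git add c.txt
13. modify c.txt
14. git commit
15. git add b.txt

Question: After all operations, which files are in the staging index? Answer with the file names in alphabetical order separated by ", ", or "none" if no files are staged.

Answer: b.txt

Derivation:
After op 1 (modify e.txt): modified={e.txt} staged={none}
After op 2 (modify c.txt): modified={c.txt, e.txt} staged={none}
After op 3 (git add c.txt): modified={e.txt} staged={c.txt}
After op 4 (git reset d.txt): modified={e.txt} staged={c.txt}
After op 5 (modify c.txt): modified={c.txt, e.txt} staged={c.txt}
After op 6 (git reset b.txt): modified={c.txt, e.txt} staged={c.txt}
After op 7 (modify b.txt): modified={b.txt, c.txt, e.txt} staged={c.txt}
After op 8 (modify b.txt): modified={b.txt, c.txt, e.txt} staged={c.txt}
After op 9 (modify a.txt): modified={a.txt, b.txt, c.txt, e.txt} staged={c.txt}
After op 10 (git commit): modified={a.txt, b.txt, c.txt, e.txt} staged={none}
After op 11 (modify d.txt): modified={a.txt, b.txt, c.txt, d.txt, e.txt} staged={none}
After op 12 (git add c.txt): modified={a.txt, b.txt, d.txt, e.txt} staged={c.txt}
After op 13 (modify c.txt): modified={a.txt, b.txt, c.txt, d.txt, e.txt} staged={c.txt}
After op 14 (git commit): modified={a.txt, b.txt, c.txt, d.txt, e.txt} staged={none}
After op 15 (git add b.txt): modified={a.txt, c.txt, d.txt, e.txt} staged={b.txt}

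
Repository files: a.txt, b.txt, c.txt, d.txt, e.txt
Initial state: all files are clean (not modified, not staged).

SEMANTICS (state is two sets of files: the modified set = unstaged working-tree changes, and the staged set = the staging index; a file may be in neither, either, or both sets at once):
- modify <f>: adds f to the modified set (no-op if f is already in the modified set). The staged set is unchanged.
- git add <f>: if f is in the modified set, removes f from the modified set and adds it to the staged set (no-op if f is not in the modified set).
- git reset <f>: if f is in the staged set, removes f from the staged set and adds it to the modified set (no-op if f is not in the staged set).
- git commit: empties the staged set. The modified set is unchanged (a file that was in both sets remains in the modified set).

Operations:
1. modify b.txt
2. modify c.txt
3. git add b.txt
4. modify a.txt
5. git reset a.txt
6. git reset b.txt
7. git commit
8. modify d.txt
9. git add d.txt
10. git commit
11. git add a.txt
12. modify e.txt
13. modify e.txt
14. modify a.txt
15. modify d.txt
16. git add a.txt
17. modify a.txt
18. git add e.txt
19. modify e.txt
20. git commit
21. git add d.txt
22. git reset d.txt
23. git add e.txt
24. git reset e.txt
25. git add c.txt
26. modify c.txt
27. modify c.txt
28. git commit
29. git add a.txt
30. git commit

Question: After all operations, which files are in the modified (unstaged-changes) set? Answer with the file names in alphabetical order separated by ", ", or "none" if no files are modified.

Answer: b.txt, c.txt, d.txt, e.txt

Derivation:
After op 1 (modify b.txt): modified={b.txt} staged={none}
After op 2 (modify c.txt): modified={b.txt, c.txt} staged={none}
After op 3 (git add b.txt): modified={c.txt} staged={b.txt}
After op 4 (modify a.txt): modified={a.txt, c.txt} staged={b.txt}
After op 5 (git reset a.txt): modified={a.txt, c.txt} staged={b.txt}
After op 6 (git reset b.txt): modified={a.txt, b.txt, c.txt} staged={none}
After op 7 (git commit): modified={a.txt, b.txt, c.txt} staged={none}
After op 8 (modify d.txt): modified={a.txt, b.txt, c.txt, d.txt} staged={none}
After op 9 (git add d.txt): modified={a.txt, b.txt, c.txt} staged={d.txt}
After op 10 (git commit): modified={a.txt, b.txt, c.txt} staged={none}
After op 11 (git add a.txt): modified={b.txt, c.txt} staged={a.txt}
After op 12 (modify e.txt): modified={b.txt, c.txt, e.txt} staged={a.txt}
After op 13 (modify e.txt): modified={b.txt, c.txt, e.txt} staged={a.txt}
After op 14 (modify a.txt): modified={a.txt, b.txt, c.txt, e.txt} staged={a.txt}
After op 15 (modify d.txt): modified={a.txt, b.txt, c.txt, d.txt, e.txt} staged={a.txt}
After op 16 (git add a.txt): modified={b.txt, c.txt, d.txt, e.txt} staged={a.txt}
After op 17 (modify a.txt): modified={a.txt, b.txt, c.txt, d.txt, e.txt} staged={a.txt}
After op 18 (git add e.txt): modified={a.txt, b.txt, c.txt, d.txt} staged={a.txt, e.txt}
After op 19 (modify e.txt): modified={a.txt, b.txt, c.txt, d.txt, e.txt} staged={a.txt, e.txt}
After op 20 (git commit): modified={a.txt, b.txt, c.txt, d.txt, e.txt} staged={none}
After op 21 (git add d.txt): modified={a.txt, b.txt, c.txt, e.txt} staged={d.txt}
After op 22 (git reset d.txt): modified={a.txt, b.txt, c.txt, d.txt, e.txt} staged={none}
After op 23 (git add e.txt): modified={a.txt, b.txt, c.txt, d.txt} staged={e.txt}
After op 24 (git reset e.txt): modified={a.txt, b.txt, c.txt, d.txt, e.txt} staged={none}
After op 25 (git add c.txt): modified={a.txt, b.txt, d.txt, e.txt} staged={c.txt}
After op 26 (modify c.txt): modified={a.txt, b.txt, c.txt, d.txt, e.txt} staged={c.txt}
After op 27 (modify c.txt): modified={a.txt, b.txt, c.txt, d.txt, e.txt} staged={c.txt}
After op 28 (git commit): modified={a.txt, b.txt, c.txt, d.txt, e.txt} staged={none}
After op 29 (git add a.txt): modified={b.txt, c.txt, d.txt, e.txt} staged={a.txt}
After op 30 (git commit): modified={b.txt, c.txt, d.txt, e.txt} staged={none}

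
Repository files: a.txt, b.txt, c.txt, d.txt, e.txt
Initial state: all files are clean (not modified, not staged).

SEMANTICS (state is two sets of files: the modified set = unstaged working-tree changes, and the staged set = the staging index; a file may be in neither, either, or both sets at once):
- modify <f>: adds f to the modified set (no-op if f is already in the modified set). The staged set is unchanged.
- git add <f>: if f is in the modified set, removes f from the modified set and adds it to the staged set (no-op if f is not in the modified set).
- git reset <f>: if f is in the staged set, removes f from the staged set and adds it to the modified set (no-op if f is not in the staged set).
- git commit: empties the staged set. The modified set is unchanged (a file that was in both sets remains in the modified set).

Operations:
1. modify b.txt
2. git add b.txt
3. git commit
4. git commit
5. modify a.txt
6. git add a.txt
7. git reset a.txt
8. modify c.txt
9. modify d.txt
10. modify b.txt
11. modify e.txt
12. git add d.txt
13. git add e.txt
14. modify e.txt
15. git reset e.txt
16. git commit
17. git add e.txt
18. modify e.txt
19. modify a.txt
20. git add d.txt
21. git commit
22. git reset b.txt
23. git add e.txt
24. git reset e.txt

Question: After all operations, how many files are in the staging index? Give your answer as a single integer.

After op 1 (modify b.txt): modified={b.txt} staged={none}
After op 2 (git add b.txt): modified={none} staged={b.txt}
After op 3 (git commit): modified={none} staged={none}
After op 4 (git commit): modified={none} staged={none}
After op 5 (modify a.txt): modified={a.txt} staged={none}
After op 6 (git add a.txt): modified={none} staged={a.txt}
After op 7 (git reset a.txt): modified={a.txt} staged={none}
After op 8 (modify c.txt): modified={a.txt, c.txt} staged={none}
After op 9 (modify d.txt): modified={a.txt, c.txt, d.txt} staged={none}
After op 10 (modify b.txt): modified={a.txt, b.txt, c.txt, d.txt} staged={none}
After op 11 (modify e.txt): modified={a.txt, b.txt, c.txt, d.txt, e.txt} staged={none}
After op 12 (git add d.txt): modified={a.txt, b.txt, c.txt, e.txt} staged={d.txt}
After op 13 (git add e.txt): modified={a.txt, b.txt, c.txt} staged={d.txt, e.txt}
After op 14 (modify e.txt): modified={a.txt, b.txt, c.txt, e.txt} staged={d.txt, e.txt}
After op 15 (git reset e.txt): modified={a.txt, b.txt, c.txt, e.txt} staged={d.txt}
After op 16 (git commit): modified={a.txt, b.txt, c.txt, e.txt} staged={none}
After op 17 (git add e.txt): modified={a.txt, b.txt, c.txt} staged={e.txt}
After op 18 (modify e.txt): modified={a.txt, b.txt, c.txt, e.txt} staged={e.txt}
After op 19 (modify a.txt): modified={a.txt, b.txt, c.txt, e.txt} staged={e.txt}
After op 20 (git add d.txt): modified={a.txt, b.txt, c.txt, e.txt} staged={e.txt}
After op 21 (git commit): modified={a.txt, b.txt, c.txt, e.txt} staged={none}
After op 22 (git reset b.txt): modified={a.txt, b.txt, c.txt, e.txt} staged={none}
After op 23 (git add e.txt): modified={a.txt, b.txt, c.txt} staged={e.txt}
After op 24 (git reset e.txt): modified={a.txt, b.txt, c.txt, e.txt} staged={none}
Final staged set: {none} -> count=0

Answer: 0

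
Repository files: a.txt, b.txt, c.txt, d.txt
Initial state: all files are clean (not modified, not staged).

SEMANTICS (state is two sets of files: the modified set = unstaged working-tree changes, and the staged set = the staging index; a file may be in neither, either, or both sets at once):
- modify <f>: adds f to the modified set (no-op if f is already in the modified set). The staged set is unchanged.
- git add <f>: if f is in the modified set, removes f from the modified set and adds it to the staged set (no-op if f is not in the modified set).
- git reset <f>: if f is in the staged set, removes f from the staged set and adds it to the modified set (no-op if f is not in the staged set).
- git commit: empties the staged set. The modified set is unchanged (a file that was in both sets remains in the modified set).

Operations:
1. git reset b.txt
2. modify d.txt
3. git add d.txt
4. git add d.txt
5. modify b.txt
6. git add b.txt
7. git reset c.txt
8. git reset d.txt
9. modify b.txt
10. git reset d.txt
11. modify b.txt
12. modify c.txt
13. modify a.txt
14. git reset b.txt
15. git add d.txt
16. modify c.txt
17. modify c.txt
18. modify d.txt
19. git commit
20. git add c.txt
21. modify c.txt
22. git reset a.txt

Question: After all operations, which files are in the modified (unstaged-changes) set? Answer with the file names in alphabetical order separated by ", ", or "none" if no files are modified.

After op 1 (git reset b.txt): modified={none} staged={none}
After op 2 (modify d.txt): modified={d.txt} staged={none}
After op 3 (git add d.txt): modified={none} staged={d.txt}
After op 4 (git add d.txt): modified={none} staged={d.txt}
After op 5 (modify b.txt): modified={b.txt} staged={d.txt}
After op 6 (git add b.txt): modified={none} staged={b.txt, d.txt}
After op 7 (git reset c.txt): modified={none} staged={b.txt, d.txt}
After op 8 (git reset d.txt): modified={d.txt} staged={b.txt}
After op 9 (modify b.txt): modified={b.txt, d.txt} staged={b.txt}
After op 10 (git reset d.txt): modified={b.txt, d.txt} staged={b.txt}
After op 11 (modify b.txt): modified={b.txt, d.txt} staged={b.txt}
After op 12 (modify c.txt): modified={b.txt, c.txt, d.txt} staged={b.txt}
After op 13 (modify a.txt): modified={a.txt, b.txt, c.txt, d.txt} staged={b.txt}
After op 14 (git reset b.txt): modified={a.txt, b.txt, c.txt, d.txt} staged={none}
After op 15 (git add d.txt): modified={a.txt, b.txt, c.txt} staged={d.txt}
After op 16 (modify c.txt): modified={a.txt, b.txt, c.txt} staged={d.txt}
After op 17 (modify c.txt): modified={a.txt, b.txt, c.txt} staged={d.txt}
After op 18 (modify d.txt): modified={a.txt, b.txt, c.txt, d.txt} staged={d.txt}
After op 19 (git commit): modified={a.txt, b.txt, c.txt, d.txt} staged={none}
After op 20 (git add c.txt): modified={a.txt, b.txt, d.txt} staged={c.txt}
After op 21 (modify c.txt): modified={a.txt, b.txt, c.txt, d.txt} staged={c.txt}
After op 22 (git reset a.txt): modified={a.txt, b.txt, c.txt, d.txt} staged={c.txt}

Answer: a.txt, b.txt, c.txt, d.txt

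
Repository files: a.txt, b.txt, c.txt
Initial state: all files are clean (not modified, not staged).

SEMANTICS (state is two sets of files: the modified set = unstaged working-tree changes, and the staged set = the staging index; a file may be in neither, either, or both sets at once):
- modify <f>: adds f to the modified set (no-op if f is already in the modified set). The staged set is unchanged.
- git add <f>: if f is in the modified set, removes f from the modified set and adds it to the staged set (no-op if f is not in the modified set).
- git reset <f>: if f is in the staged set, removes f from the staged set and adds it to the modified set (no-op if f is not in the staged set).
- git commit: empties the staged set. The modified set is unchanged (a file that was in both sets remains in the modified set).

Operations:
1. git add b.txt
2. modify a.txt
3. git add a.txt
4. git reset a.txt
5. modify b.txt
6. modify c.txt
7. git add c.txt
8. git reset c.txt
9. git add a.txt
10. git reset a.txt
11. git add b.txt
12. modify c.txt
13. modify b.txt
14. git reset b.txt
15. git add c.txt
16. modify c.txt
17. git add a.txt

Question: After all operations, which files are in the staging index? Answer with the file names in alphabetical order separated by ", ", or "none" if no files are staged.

After op 1 (git add b.txt): modified={none} staged={none}
After op 2 (modify a.txt): modified={a.txt} staged={none}
After op 3 (git add a.txt): modified={none} staged={a.txt}
After op 4 (git reset a.txt): modified={a.txt} staged={none}
After op 5 (modify b.txt): modified={a.txt, b.txt} staged={none}
After op 6 (modify c.txt): modified={a.txt, b.txt, c.txt} staged={none}
After op 7 (git add c.txt): modified={a.txt, b.txt} staged={c.txt}
After op 8 (git reset c.txt): modified={a.txt, b.txt, c.txt} staged={none}
After op 9 (git add a.txt): modified={b.txt, c.txt} staged={a.txt}
After op 10 (git reset a.txt): modified={a.txt, b.txt, c.txt} staged={none}
After op 11 (git add b.txt): modified={a.txt, c.txt} staged={b.txt}
After op 12 (modify c.txt): modified={a.txt, c.txt} staged={b.txt}
After op 13 (modify b.txt): modified={a.txt, b.txt, c.txt} staged={b.txt}
After op 14 (git reset b.txt): modified={a.txt, b.txt, c.txt} staged={none}
After op 15 (git add c.txt): modified={a.txt, b.txt} staged={c.txt}
After op 16 (modify c.txt): modified={a.txt, b.txt, c.txt} staged={c.txt}
After op 17 (git add a.txt): modified={b.txt, c.txt} staged={a.txt, c.txt}

Answer: a.txt, c.txt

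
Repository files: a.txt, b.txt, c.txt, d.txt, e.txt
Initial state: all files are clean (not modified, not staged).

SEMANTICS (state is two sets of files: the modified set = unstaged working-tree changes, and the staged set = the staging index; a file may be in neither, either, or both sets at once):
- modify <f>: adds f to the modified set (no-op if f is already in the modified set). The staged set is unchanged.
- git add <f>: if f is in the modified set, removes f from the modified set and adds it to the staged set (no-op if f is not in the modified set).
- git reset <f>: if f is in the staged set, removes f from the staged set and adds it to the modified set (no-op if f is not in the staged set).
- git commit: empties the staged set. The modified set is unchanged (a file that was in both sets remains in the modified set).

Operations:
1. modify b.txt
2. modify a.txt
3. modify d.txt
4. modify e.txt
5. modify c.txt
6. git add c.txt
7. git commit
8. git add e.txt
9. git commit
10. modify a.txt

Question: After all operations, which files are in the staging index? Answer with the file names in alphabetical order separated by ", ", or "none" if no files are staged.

After op 1 (modify b.txt): modified={b.txt} staged={none}
After op 2 (modify a.txt): modified={a.txt, b.txt} staged={none}
After op 3 (modify d.txt): modified={a.txt, b.txt, d.txt} staged={none}
After op 4 (modify e.txt): modified={a.txt, b.txt, d.txt, e.txt} staged={none}
After op 5 (modify c.txt): modified={a.txt, b.txt, c.txt, d.txt, e.txt} staged={none}
After op 6 (git add c.txt): modified={a.txt, b.txt, d.txt, e.txt} staged={c.txt}
After op 7 (git commit): modified={a.txt, b.txt, d.txt, e.txt} staged={none}
After op 8 (git add e.txt): modified={a.txt, b.txt, d.txt} staged={e.txt}
After op 9 (git commit): modified={a.txt, b.txt, d.txt} staged={none}
After op 10 (modify a.txt): modified={a.txt, b.txt, d.txt} staged={none}

Answer: none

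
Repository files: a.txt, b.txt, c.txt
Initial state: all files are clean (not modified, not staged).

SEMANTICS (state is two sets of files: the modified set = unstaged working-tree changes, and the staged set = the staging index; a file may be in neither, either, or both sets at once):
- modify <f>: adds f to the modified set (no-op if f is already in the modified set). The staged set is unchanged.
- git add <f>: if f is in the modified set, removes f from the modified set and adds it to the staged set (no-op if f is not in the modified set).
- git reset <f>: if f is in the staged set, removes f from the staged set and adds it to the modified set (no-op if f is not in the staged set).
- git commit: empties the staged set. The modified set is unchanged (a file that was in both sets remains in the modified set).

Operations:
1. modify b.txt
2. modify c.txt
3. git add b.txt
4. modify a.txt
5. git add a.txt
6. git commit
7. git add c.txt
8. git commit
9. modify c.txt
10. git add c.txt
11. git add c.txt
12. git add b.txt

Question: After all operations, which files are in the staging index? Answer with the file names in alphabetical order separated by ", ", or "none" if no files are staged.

After op 1 (modify b.txt): modified={b.txt} staged={none}
After op 2 (modify c.txt): modified={b.txt, c.txt} staged={none}
After op 3 (git add b.txt): modified={c.txt} staged={b.txt}
After op 4 (modify a.txt): modified={a.txt, c.txt} staged={b.txt}
After op 5 (git add a.txt): modified={c.txt} staged={a.txt, b.txt}
After op 6 (git commit): modified={c.txt} staged={none}
After op 7 (git add c.txt): modified={none} staged={c.txt}
After op 8 (git commit): modified={none} staged={none}
After op 9 (modify c.txt): modified={c.txt} staged={none}
After op 10 (git add c.txt): modified={none} staged={c.txt}
After op 11 (git add c.txt): modified={none} staged={c.txt}
After op 12 (git add b.txt): modified={none} staged={c.txt}

Answer: c.txt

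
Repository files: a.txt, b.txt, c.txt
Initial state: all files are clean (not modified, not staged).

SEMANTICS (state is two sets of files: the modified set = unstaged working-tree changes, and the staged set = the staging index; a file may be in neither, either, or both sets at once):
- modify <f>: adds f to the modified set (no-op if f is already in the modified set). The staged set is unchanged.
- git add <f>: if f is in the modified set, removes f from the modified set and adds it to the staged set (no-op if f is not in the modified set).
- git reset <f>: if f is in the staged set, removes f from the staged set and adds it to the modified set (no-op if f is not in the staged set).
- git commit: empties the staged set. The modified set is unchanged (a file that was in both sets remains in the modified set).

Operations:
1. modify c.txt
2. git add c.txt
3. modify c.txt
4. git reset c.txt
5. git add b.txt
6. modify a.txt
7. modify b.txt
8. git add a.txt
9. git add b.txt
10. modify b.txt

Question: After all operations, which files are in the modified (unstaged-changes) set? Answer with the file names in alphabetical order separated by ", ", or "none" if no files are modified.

After op 1 (modify c.txt): modified={c.txt} staged={none}
After op 2 (git add c.txt): modified={none} staged={c.txt}
After op 3 (modify c.txt): modified={c.txt} staged={c.txt}
After op 4 (git reset c.txt): modified={c.txt} staged={none}
After op 5 (git add b.txt): modified={c.txt} staged={none}
After op 6 (modify a.txt): modified={a.txt, c.txt} staged={none}
After op 7 (modify b.txt): modified={a.txt, b.txt, c.txt} staged={none}
After op 8 (git add a.txt): modified={b.txt, c.txt} staged={a.txt}
After op 9 (git add b.txt): modified={c.txt} staged={a.txt, b.txt}
After op 10 (modify b.txt): modified={b.txt, c.txt} staged={a.txt, b.txt}

Answer: b.txt, c.txt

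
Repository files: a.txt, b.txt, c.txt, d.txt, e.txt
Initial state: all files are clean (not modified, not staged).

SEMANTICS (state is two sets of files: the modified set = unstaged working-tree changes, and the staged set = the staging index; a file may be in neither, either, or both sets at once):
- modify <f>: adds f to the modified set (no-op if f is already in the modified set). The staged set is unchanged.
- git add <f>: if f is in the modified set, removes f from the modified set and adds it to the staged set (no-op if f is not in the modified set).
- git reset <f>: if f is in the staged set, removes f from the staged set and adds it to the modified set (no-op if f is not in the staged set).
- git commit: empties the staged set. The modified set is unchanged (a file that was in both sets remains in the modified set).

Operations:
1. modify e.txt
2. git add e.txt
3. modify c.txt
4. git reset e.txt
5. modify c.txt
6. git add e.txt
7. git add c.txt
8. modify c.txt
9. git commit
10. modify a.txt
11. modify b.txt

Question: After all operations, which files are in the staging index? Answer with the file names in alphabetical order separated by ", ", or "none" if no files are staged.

Answer: none

Derivation:
After op 1 (modify e.txt): modified={e.txt} staged={none}
After op 2 (git add e.txt): modified={none} staged={e.txt}
After op 3 (modify c.txt): modified={c.txt} staged={e.txt}
After op 4 (git reset e.txt): modified={c.txt, e.txt} staged={none}
After op 5 (modify c.txt): modified={c.txt, e.txt} staged={none}
After op 6 (git add e.txt): modified={c.txt} staged={e.txt}
After op 7 (git add c.txt): modified={none} staged={c.txt, e.txt}
After op 8 (modify c.txt): modified={c.txt} staged={c.txt, e.txt}
After op 9 (git commit): modified={c.txt} staged={none}
After op 10 (modify a.txt): modified={a.txt, c.txt} staged={none}
After op 11 (modify b.txt): modified={a.txt, b.txt, c.txt} staged={none}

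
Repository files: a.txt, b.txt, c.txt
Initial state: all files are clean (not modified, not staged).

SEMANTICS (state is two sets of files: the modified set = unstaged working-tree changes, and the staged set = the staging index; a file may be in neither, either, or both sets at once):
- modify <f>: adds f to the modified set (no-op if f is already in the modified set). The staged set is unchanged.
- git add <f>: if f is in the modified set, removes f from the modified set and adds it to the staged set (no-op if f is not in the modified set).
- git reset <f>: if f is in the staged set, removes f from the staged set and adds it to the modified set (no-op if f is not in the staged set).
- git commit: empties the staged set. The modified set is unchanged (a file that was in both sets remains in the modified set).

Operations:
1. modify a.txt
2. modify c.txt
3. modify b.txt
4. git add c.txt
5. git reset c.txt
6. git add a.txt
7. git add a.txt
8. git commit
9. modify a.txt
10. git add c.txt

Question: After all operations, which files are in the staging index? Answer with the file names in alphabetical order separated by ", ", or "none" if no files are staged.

After op 1 (modify a.txt): modified={a.txt} staged={none}
After op 2 (modify c.txt): modified={a.txt, c.txt} staged={none}
After op 3 (modify b.txt): modified={a.txt, b.txt, c.txt} staged={none}
After op 4 (git add c.txt): modified={a.txt, b.txt} staged={c.txt}
After op 5 (git reset c.txt): modified={a.txt, b.txt, c.txt} staged={none}
After op 6 (git add a.txt): modified={b.txt, c.txt} staged={a.txt}
After op 7 (git add a.txt): modified={b.txt, c.txt} staged={a.txt}
After op 8 (git commit): modified={b.txt, c.txt} staged={none}
After op 9 (modify a.txt): modified={a.txt, b.txt, c.txt} staged={none}
After op 10 (git add c.txt): modified={a.txt, b.txt} staged={c.txt}

Answer: c.txt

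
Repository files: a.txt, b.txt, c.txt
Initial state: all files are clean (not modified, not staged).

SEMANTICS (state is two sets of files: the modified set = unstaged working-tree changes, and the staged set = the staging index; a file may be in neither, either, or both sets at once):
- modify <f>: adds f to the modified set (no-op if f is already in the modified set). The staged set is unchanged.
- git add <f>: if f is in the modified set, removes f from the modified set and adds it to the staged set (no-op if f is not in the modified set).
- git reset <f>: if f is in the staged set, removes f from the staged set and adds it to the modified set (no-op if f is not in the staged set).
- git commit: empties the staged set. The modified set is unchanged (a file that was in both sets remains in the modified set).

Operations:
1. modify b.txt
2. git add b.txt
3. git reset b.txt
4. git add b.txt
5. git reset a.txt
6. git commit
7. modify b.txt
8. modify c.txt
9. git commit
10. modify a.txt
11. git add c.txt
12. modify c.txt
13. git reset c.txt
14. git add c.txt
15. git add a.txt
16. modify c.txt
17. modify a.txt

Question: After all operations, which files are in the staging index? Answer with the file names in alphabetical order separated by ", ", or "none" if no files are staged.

After op 1 (modify b.txt): modified={b.txt} staged={none}
After op 2 (git add b.txt): modified={none} staged={b.txt}
After op 3 (git reset b.txt): modified={b.txt} staged={none}
After op 4 (git add b.txt): modified={none} staged={b.txt}
After op 5 (git reset a.txt): modified={none} staged={b.txt}
After op 6 (git commit): modified={none} staged={none}
After op 7 (modify b.txt): modified={b.txt} staged={none}
After op 8 (modify c.txt): modified={b.txt, c.txt} staged={none}
After op 9 (git commit): modified={b.txt, c.txt} staged={none}
After op 10 (modify a.txt): modified={a.txt, b.txt, c.txt} staged={none}
After op 11 (git add c.txt): modified={a.txt, b.txt} staged={c.txt}
After op 12 (modify c.txt): modified={a.txt, b.txt, c.txt} staged={c.txt}
After op 13 (git reset c.txt): modified={a.txt, b.txt, c.txt} staged={none}
After op 14 (git add c.txt): modified={a.txt, b.txt} staged={c.txt}
After op 15 (git add a.txt): modified={b.txt} staged={a.txt, c.txt}
After op 16 (modify c.txt): modified={b.txt, c.txt} staged={a.txt, c.txt}
After op 17 (modify a.txt): modified={a.txt, b.txt, c.txt} staged={a.txt, c.txt}

Answer: a.txt, c.txt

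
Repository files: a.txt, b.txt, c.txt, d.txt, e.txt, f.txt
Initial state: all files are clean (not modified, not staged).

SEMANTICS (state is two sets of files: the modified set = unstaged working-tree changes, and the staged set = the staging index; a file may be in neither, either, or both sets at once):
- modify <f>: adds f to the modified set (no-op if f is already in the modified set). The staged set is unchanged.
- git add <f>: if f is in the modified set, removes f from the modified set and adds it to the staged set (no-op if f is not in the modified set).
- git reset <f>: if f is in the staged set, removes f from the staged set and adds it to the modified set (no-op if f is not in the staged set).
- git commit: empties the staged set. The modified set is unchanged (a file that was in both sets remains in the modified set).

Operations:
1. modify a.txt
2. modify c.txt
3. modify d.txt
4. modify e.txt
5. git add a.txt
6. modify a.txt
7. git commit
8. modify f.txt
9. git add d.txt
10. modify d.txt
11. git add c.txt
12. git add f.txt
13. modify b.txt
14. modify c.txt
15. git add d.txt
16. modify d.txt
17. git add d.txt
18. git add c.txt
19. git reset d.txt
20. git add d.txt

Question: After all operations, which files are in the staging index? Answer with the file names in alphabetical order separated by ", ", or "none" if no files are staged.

Answer: c.txt, d.txt, f.txt

Derivation:
After op 1 (modify a.txt): modified={a.txt} staged={none}
After op 2 (modify c.txt): modified={a.txt, c.txt} staged={none}
After op 3 (modify d.txt): modified={a.txt, c.txt, d.txt} staged={none}
After op 4 (modify e.txt): modified={a.txt, c.txt, d.txt, e.txt} staged={none}
After op 5 (git add a.txt): modified={c.txt, d.txt, e.txt} staged={a.txt}
After op 6 (modify a.txt): modified={a.txt, c.txt, d.txt, e.txt} staged={a.txt}
After op 7 (git commit): modified={a.txt, c.txt, d.txt, e.txt} staged={none}
After op 8 (modify f.txt): modified={a.txt, c.txt, d.txt, e.txt, f.txt} staged={none}
After op 9 (git add d.txt): modified={a.txt, c.txt, e.txt, f.txt} staged={d.txt}
After op 10 (modify d.txt): modified={a.txt, c.txt, d.txt, e.txt, f.txt} staged={d.txt}
After op 11 (git add c.txt): modified={a.txt, d.txt, e.txt, f.txt} staged={c.txt, d.txt}
After op 12 (git add f.txt): modified={a.txt, d.txt, e.txt} staged={c.txt, d.txt, f.txt}
After op 13 (modify b.txt): modified={a.txt, b.txt, d.txt, e.txt} staged={c.txt, d.txt, f.txt}
After op 14 (modify c.txt): modified={a.txt, b.txt, c.txt, d.txt, e.txt} staged={c.txt, d.txt, f.txt}
After op 15 (git add d.txt): modified={a.txt, b.txt, c.txt, e.txt} staged={c.txt, d.txt, f.txt}
After op 16 (modify d.txt): modified={a.txt, b.txt, c.txt, d.txt, e.txt} staged={c.txt, d.txt, f.txt}
After op 17 (git add d.txt): modified={a.txt, b.txt, c.txt, e.txt} staged={c.txt, d.txt, f.txt}
After op 18 (git add c.txt): modified={a.txt, b.txt, e.txt} staged={c.txt, d.txt, f.txt}
After op 19 (git reset d.txt): modified={a.txt, b.txt, d.txt, e.txt} staged={c.txt, f.txt}
After op 20 (git add d.txt): modified={a.txt, b.txt, e.txt} staged={c.txt, d.txt, f.txt}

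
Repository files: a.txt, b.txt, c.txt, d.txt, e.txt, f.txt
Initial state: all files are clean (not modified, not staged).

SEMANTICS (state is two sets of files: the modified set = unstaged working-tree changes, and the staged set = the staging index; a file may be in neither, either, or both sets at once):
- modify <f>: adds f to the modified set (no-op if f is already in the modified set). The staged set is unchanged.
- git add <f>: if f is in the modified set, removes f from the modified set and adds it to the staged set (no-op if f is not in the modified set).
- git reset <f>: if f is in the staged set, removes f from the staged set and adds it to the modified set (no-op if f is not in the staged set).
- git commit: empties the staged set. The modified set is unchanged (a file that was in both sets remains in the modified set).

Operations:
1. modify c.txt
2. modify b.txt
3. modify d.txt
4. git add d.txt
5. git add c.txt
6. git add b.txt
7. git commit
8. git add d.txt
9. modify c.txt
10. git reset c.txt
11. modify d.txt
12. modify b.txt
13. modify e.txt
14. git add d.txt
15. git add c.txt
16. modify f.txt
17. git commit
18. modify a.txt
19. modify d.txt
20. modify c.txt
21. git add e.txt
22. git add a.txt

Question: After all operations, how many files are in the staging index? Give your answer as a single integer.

After op 1 (modify c.txt): modified={c.txt} staged={none}
After op 2 (modify b.txt): modified={b.txt, c.txt} staged={none}
After op 3 (modify d.txt): modified={b.txt, c.txt, d.txt} staged={none}
After op 4 (git add d.txt): modified={b.txt, c.txt} staged={d.txt}
After op 5 (git add c.txt): modified={b.txt} staged={c.txt, d.txt}
After op 6 (git add b.txt): modified={none} staged={b.txt, c.txt, d.txt}
After op 7 (git commit): modified={none} staged={none}
After op 8 (git add d.txt): modified={none} staged={none}
After op 9 (modify c.txt): modified={c.txt} staged={none}
After op 10 (git reset c.txt): modified={c.txt} staged={none}
After op 11 (modify d.txt): modified={c.txt, d.txt} staged={none}
After op 12 (modify b.txt): modified={b.txt, c.txt, d.txt} staged={none}
After op 13 (modify e.txt): modified={b.txt, c.txt, d.txt, e.txt} staged={none}
After op 14 (git add d.txt): modified={b.txt, c.txt, e.txt} staged={d.txt}
After op 15 (git add c.txt): modified={b.txt, e.txt} staged={c.txt, d.txt}
After op 16 (modify f.txt): modified={b.txt, e.txt, f.txt} staged={c.txt, d.txt}
After op 17 (git commit): modified={b.txt, e.txt, f.txt} staged={none}
After op 18 (modify a.txt): modified={a.txt, b.txt, e.txt, f.txt} staged={none}
After op 19 (modify d.txt): modified={a.txt, b.txt, d.txt, e.txt, f.txt} staged={none}
After op 20 (modify c.txt): modified={a.txt, b.txt, c.txt, d.txt, e.txt, f.txt} staged={none}
After op 21 (git add e.txt): modified={a.txt, b.txt, c.txt, d.txt, f.txt} staged={e.txt}
After op 22 (git add a.txt): modified={b.txt, c.txt, d.txt, f.txt} staged={a.txt, e.txt}
Final staged set: {a.txt, e.txt} -> count=2

Answer: 2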